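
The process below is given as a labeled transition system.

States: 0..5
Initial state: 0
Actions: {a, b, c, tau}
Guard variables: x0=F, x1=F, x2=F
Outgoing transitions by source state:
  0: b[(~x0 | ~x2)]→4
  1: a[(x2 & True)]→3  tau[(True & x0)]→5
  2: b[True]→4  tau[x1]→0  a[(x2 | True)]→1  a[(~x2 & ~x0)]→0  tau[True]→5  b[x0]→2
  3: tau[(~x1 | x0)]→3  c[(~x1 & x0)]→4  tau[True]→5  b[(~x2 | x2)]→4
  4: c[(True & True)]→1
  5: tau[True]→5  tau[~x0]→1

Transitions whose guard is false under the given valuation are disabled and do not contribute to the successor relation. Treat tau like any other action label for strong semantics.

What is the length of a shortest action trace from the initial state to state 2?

Answer: UNREACHABLE

Trace:
Breadth-first toward 2:
  Layer 0: {0}
  Layer 1: {4}
  Layer 2: {1}
2 never appears.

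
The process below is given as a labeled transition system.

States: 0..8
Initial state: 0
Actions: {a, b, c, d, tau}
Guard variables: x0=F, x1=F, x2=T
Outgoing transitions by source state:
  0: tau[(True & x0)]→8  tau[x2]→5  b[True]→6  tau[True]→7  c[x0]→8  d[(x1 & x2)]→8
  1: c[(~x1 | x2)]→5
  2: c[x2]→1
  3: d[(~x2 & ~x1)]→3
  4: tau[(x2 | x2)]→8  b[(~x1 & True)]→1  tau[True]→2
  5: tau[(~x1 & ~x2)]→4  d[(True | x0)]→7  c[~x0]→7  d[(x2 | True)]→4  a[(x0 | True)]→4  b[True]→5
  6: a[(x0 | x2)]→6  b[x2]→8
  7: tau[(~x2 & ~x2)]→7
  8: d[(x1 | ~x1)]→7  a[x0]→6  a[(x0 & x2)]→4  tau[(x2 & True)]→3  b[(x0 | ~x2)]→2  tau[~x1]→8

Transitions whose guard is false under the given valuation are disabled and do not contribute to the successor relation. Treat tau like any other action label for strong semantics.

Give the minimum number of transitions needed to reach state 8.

Layered search for 8:
  L0 = {0}
  L1 = {5,6,7}
  L2 = {4,8}
8 enters at depth 2; path b·b

Answer: 2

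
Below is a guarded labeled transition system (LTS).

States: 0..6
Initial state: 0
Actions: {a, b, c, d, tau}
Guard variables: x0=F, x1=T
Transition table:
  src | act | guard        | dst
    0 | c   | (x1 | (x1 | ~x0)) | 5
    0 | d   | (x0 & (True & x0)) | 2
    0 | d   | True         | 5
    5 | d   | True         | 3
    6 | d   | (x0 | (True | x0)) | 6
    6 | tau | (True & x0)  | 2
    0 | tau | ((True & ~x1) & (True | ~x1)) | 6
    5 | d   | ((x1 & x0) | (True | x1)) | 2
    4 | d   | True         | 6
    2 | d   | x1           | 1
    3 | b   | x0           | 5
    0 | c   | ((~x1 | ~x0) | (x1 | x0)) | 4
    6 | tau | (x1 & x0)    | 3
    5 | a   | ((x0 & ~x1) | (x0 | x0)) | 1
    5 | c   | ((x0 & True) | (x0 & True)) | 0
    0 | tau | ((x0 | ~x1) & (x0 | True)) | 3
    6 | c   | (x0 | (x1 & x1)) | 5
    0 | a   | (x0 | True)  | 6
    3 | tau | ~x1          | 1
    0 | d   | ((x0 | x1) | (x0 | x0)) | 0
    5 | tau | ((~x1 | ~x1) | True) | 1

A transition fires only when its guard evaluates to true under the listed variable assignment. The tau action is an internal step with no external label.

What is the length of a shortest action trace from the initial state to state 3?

Layered search for 3:
  Layer 0: {0}
  Layer 1: {4,5,6}
  Layer 2: {1,2,3}
first hit 3 at d=2 via c·d

Answer: 2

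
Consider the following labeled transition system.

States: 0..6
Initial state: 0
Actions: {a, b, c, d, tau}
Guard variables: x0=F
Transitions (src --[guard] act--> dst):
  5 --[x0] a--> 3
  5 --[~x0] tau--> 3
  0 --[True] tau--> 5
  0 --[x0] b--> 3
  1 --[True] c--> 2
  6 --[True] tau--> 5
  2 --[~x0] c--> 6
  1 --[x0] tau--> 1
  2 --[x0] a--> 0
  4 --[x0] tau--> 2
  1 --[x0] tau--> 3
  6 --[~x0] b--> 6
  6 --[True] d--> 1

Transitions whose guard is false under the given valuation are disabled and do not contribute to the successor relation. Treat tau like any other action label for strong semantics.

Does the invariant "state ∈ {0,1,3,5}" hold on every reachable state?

Answer: INVARIANT HOLDS

Working:
Allowed set {0,1,3,5}
Reach set: {0,3,5}
  0: safe
  3: safe
  5: safe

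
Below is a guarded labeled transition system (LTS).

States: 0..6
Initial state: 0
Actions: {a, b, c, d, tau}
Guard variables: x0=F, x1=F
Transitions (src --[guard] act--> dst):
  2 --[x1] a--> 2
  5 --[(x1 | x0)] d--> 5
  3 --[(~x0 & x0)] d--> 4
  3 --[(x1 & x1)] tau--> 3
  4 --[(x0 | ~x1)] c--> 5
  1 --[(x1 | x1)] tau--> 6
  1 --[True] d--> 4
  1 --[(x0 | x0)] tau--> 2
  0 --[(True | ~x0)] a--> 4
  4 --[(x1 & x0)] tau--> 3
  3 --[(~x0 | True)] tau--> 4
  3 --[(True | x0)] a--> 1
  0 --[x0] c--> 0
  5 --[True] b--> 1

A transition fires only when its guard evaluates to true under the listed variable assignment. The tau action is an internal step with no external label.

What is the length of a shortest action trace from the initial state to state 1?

Answer: 3

Analysis:
Breadth-first toward 1:
  depth 0: {0}
  depth 1: {4}
  depth 2: {5}
  depth 3: {1}
depth(1)=3, e.g. a·c·b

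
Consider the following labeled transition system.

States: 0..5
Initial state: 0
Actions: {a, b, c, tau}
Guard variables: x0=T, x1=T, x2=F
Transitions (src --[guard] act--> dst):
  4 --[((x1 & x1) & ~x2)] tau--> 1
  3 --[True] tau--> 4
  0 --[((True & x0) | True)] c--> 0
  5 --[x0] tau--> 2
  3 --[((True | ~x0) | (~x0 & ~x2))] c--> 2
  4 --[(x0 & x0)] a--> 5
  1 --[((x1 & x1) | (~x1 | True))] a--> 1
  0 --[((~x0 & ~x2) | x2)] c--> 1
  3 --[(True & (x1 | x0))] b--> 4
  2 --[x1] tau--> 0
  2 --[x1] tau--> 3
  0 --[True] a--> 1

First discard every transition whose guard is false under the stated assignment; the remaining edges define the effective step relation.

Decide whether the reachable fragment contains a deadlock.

Answer: DEADLOCK-FREE

Analysis:
R = {0,1}
  0: a→1  c→0  [2 exit(s)]
  1: a→1  [1 exit(s)]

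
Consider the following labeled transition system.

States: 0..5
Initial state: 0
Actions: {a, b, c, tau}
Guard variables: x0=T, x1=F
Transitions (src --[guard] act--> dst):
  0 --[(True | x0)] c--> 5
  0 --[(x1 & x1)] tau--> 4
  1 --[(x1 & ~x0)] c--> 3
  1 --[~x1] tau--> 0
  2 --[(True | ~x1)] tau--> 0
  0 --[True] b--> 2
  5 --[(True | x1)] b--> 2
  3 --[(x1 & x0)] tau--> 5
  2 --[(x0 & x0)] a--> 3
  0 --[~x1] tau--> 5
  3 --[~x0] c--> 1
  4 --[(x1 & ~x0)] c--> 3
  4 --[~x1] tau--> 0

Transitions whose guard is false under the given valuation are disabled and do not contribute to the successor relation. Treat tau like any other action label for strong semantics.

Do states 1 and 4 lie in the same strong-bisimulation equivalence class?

Bisimulation quotient by refinement:
  π0 = {{0,1,2,3,4,5}}
  π1 = {{0},{1,4},{2},{3},{5}}
stable after 2 split(s): 5 block(s)
1∈{1,4}, 4∈{1,4}

Answer: BISIMILAR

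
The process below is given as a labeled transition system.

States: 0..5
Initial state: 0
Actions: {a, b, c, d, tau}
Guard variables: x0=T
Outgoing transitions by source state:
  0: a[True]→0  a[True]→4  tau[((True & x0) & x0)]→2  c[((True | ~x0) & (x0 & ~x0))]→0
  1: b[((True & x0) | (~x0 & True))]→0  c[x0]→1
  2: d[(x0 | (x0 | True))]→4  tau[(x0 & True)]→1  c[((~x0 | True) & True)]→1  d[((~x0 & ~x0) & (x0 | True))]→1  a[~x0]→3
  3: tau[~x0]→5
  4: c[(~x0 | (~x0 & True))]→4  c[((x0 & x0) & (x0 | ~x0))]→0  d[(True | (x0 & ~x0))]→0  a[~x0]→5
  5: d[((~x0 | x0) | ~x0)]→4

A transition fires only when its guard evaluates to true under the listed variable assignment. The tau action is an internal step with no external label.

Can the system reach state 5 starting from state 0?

After dropping false guards: 11 live edges.
Layer 0: {0}
Layer 1: {2,4}  cumulative {0,2,4}
Layer 2: {1}  cumulative {0,1,2,4}
Reach set: {0,1,2,4}

Answer: UNREACHABLE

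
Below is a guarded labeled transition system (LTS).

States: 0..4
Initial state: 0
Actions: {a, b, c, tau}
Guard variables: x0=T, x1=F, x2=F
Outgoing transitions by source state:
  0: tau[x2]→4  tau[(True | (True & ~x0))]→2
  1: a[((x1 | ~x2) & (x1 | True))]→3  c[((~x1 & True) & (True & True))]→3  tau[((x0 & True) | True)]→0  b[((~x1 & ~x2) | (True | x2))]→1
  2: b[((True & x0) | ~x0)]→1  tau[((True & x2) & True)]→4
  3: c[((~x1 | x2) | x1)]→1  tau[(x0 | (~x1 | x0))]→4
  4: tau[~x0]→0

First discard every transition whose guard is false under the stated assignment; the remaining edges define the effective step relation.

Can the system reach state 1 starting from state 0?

Answer: REACHABLE

Trace:
Guard filter leaves 8 enabled edge(s).
Layer 0: {0}
Layer 1: {2}  total {0,2}
Layer 2: {1}  total {0,1,2}
Layer 3: {3}  total {0,1,2,3}
Layer 4: {4}  total {0,1,2,3,4}
R = {0,1,2,3,4}
Path to 1: tau·b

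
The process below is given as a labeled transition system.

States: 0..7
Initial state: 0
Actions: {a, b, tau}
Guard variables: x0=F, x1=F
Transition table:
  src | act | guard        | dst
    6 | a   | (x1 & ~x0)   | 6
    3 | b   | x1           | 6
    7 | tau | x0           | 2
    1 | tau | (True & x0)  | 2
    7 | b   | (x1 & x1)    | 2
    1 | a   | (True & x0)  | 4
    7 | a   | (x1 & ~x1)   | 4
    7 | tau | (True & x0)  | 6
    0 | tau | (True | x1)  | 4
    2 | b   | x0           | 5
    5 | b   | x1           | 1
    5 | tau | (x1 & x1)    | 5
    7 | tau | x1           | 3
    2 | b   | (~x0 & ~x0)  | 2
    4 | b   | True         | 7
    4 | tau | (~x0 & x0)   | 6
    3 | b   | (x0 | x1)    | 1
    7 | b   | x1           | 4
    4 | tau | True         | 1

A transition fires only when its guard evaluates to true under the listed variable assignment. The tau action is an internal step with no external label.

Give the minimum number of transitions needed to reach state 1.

Answer: 2

Trace:
BFS to 1:
  L0 = {0}
  L1 = {4}
  L2 = {1,7}
first hit 1 at d=2 via tau·tau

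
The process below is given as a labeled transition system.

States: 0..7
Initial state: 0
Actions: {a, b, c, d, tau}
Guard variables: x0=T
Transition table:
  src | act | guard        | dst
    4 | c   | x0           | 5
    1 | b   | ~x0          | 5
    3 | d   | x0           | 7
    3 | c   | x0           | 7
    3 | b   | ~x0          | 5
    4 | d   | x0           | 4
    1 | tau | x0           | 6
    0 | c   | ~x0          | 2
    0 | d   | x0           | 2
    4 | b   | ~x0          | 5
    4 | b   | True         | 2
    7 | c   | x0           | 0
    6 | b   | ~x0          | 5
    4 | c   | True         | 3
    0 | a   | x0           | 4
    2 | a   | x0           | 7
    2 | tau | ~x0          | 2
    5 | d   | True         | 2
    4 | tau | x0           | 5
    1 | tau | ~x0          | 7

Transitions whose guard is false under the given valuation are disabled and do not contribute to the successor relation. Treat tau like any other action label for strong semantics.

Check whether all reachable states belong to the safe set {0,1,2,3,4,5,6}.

Inv-set: {0,1,2,3,4,5,6}
Reach set: {0,2,3,4,5,7}
  0: ok
  2: ok
  3: ok
  4: ok
  5: ok
  7: outside
reach 7 via d·a — violates

Answer: INVARIANT VIOLATED at state 7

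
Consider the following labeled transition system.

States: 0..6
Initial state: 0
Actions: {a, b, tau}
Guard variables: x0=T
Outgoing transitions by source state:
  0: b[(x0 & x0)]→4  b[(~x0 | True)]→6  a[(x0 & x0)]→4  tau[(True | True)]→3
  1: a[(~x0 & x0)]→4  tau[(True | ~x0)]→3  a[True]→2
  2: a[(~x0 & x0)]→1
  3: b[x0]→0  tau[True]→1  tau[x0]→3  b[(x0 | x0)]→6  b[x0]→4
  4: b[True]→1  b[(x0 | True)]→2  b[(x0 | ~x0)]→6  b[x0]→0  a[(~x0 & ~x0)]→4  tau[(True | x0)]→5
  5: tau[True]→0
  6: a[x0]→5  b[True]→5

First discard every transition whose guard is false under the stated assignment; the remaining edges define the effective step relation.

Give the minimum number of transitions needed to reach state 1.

Layered search for 1:
  Layer 0: {0}
  Layer 1: {3,4,6}
  Layer 2: {1,2,5}
depth(1)=2, e.g. a·b

Answer: 2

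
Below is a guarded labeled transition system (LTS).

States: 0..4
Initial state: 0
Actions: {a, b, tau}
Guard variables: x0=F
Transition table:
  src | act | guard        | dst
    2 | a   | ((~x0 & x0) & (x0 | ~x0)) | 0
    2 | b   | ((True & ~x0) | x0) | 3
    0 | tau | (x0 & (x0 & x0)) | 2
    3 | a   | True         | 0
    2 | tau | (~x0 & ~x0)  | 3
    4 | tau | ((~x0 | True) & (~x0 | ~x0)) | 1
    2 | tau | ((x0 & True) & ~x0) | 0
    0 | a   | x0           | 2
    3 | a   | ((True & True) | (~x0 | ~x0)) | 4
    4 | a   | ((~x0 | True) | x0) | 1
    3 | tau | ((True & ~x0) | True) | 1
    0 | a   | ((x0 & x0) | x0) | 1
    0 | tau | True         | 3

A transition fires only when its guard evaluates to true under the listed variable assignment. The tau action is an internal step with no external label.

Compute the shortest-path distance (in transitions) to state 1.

Layered search for 1:
  L0 = {0}
  L1 = {3}
  L2 = {1,4}
first hit 1 at d=2 via tau·tau

Answer: 2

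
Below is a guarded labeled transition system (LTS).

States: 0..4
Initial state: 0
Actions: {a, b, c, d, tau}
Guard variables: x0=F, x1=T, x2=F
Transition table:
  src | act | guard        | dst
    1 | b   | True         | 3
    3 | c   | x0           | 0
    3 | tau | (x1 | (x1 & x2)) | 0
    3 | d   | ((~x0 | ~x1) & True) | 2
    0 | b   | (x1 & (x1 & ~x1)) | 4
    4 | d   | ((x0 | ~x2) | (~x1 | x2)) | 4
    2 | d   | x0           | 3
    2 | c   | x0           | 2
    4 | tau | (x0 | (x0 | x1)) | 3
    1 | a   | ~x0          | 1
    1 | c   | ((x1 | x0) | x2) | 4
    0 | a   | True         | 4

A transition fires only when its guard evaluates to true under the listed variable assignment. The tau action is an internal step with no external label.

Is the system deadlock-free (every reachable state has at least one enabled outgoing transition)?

R = {0,2,3,4}
  0: a→4  [1 out]
  2: ∅  [deadlock]
  3: d→2  tau→0  [2 out]
  4: d→4  tau→3  [2 out]
trace reaching 2: a·tau·d

Answer: DEADLOCK at state 2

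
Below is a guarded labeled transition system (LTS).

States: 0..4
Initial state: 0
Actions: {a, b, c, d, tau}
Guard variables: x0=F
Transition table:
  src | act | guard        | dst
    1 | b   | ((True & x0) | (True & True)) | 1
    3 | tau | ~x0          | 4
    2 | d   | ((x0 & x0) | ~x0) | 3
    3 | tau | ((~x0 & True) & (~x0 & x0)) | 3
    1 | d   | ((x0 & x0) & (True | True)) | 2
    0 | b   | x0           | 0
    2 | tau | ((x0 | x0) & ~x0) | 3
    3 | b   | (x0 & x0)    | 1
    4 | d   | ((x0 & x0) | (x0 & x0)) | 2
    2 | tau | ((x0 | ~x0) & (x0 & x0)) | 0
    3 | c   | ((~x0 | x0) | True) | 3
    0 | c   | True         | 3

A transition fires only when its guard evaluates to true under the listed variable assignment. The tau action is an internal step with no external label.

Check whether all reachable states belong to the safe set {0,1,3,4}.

Allowed set {0,1,3,4}
R = {0,3,4}
  0: ok
  3: ok
  4: ok

Answer: INVARIANT HOLDS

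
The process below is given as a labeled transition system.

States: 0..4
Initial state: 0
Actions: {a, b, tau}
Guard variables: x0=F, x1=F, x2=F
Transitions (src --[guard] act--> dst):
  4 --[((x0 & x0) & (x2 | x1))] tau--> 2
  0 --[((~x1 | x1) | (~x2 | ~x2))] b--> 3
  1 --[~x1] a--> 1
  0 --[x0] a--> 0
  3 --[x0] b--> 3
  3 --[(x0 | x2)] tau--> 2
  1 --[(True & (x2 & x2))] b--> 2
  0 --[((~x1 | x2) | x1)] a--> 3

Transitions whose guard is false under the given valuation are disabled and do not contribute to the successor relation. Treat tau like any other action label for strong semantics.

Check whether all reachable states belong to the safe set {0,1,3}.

Answer: INVARIANT HOLDS

Working:
Allowed set {0,1,3}
R = {0,3}
  0: ok
  3: ok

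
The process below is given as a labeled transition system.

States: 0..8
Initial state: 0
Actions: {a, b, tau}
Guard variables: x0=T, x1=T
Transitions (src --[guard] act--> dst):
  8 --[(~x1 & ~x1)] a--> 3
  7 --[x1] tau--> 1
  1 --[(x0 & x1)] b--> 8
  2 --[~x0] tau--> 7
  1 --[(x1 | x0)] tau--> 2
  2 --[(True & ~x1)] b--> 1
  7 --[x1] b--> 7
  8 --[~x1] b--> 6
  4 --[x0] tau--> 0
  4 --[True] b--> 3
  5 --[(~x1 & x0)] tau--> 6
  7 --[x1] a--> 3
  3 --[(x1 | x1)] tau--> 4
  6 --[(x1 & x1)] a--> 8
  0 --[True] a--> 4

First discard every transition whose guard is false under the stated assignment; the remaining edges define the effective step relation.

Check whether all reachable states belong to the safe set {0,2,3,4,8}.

Allowed set {0,2,3,4,8}
Reachable = {0,3,4}
  0: ok
  3: ok
  4: ok

Answer: INVARIANT HOLDS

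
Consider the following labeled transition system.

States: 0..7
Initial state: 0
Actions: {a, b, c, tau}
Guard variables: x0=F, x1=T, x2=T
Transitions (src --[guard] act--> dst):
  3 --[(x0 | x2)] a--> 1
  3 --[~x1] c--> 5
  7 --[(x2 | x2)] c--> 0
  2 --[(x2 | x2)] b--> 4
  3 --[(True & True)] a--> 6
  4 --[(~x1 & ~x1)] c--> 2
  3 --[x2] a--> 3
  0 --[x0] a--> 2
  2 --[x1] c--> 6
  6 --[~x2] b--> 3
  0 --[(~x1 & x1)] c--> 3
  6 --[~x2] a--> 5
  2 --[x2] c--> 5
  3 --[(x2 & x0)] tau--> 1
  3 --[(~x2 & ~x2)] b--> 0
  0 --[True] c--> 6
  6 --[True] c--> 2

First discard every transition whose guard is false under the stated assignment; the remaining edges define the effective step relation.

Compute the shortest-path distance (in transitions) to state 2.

Answer: 2

Working:
Breadth-first toward 2:
  L0 = {0}
  L1 = {6}
  L2 = {2}
first hit 2 at d=2 via c·c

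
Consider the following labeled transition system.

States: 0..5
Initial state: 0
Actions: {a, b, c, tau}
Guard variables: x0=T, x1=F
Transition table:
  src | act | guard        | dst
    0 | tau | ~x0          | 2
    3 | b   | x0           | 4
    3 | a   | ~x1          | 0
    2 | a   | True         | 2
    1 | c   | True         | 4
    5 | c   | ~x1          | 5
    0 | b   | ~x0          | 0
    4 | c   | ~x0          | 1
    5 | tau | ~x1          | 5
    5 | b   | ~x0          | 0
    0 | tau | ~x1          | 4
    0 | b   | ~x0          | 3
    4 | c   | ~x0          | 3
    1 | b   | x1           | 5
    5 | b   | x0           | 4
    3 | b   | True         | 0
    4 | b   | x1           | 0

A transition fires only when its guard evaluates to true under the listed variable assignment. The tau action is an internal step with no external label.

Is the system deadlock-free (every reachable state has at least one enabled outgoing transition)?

Answer: DEADLOCK at state 4

Working:
Reach set: {0,4}
  0: tau→4  [deg 1]
  4: ∅  [STUCK]
trace reaching 4: tau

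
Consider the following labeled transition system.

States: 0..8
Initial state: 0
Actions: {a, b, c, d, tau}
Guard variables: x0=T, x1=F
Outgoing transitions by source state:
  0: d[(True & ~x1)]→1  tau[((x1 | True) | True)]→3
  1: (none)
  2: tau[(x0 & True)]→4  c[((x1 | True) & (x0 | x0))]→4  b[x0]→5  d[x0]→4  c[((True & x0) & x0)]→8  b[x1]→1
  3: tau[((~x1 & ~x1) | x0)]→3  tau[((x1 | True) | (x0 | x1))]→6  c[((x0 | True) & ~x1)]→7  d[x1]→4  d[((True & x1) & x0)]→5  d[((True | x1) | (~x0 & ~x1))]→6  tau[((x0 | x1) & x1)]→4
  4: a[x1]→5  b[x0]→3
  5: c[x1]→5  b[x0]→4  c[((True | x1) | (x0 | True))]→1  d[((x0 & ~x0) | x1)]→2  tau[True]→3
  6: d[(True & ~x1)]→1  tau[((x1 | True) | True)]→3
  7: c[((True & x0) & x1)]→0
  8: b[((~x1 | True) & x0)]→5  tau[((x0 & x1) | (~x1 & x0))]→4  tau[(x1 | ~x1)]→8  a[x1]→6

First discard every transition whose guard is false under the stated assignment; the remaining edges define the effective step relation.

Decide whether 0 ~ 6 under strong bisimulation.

Refine partition for ~:
  π0 = {{0,1,2,3,4,5,6,7,8}}
  π1 = {{0,6},{1,7},{2},{3},{4},{5},{8}}
7 equivalence class(es) (converged in 2)
class of 0: {0,6}; class of 6: {0,6}

Answer: BISIMILAR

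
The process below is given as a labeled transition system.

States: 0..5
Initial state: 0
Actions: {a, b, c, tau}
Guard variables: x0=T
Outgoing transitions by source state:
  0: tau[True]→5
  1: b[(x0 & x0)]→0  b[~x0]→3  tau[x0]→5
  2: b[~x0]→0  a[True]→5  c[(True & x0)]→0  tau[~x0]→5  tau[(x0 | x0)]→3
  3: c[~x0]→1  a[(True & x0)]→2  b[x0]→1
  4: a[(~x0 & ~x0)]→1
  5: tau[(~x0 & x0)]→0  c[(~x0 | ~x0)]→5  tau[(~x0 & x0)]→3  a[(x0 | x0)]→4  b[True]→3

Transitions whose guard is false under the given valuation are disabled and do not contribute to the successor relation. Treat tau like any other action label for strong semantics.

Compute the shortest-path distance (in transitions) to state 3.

BFS to 3:
  Layer 0: {0}
  Layer 1: {5}
  Layer 2: {3,4}
depth(3)=2, e.g. tau·b

Answer: 2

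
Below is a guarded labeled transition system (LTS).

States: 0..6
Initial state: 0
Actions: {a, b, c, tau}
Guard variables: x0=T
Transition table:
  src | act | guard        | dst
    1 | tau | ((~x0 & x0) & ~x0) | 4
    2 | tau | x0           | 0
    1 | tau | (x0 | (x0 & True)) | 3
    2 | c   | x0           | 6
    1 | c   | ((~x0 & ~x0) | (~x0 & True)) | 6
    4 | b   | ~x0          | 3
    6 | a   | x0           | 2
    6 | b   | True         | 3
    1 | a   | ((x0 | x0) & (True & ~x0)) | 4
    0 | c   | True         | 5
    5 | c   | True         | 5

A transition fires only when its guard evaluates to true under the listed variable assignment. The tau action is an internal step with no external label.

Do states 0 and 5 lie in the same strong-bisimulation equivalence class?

Bisimulation quotient by refinement:
  π0 = {{0,1,2,3,4,5,6}}
  π1 = {{0,5},{1},{2},{3,4},{6}}
Fixed point at round 2; 5 class(es).
[0]={0,5}  [5]={0,5}

Answer: BISIMILAR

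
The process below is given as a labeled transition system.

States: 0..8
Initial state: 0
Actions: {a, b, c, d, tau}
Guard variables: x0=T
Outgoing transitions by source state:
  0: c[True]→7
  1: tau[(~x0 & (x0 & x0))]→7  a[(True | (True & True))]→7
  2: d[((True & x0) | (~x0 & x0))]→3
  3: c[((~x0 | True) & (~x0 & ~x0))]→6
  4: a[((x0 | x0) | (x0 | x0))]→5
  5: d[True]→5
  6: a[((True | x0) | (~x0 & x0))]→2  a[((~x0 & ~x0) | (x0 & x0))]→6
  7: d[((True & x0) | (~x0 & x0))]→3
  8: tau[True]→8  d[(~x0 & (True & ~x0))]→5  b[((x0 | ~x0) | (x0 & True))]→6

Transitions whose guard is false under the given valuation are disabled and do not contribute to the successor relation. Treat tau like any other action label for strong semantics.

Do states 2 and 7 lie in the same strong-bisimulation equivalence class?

Answer: BISIMILAR

Analysis:
Compute ~ classes (split until stable):
  P[0] = {{0,1,2,3,4,5,6,7,8}}
  P[1] = {{0},{1,4,6},{2,5,7},{3},{8}}
  P[2] = {{0},{1,4},{2,7},{3},{5},{6},{8}}
  P[3] = {{0},{1},{2,7},{3},{4},{5},{6},{8}}
Fixed point at round 4; 8 class(es).
2∈{2,7}, 7∈{2,7}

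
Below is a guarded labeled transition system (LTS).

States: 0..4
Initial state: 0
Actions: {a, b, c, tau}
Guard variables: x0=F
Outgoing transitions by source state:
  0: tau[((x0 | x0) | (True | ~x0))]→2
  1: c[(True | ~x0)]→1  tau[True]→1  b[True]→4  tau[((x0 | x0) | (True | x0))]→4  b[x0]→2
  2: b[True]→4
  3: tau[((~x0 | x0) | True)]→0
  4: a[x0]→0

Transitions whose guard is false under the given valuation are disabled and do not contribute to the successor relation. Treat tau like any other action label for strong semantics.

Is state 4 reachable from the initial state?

Guard filter leaves 7 enabled edge(s).
L0 = {0}
L1 = {2}  total {0,2}
L2 = {4}  total {0,2,4}
R = {0,2,4}
witness 4: tau·b

Answer: REACHABLE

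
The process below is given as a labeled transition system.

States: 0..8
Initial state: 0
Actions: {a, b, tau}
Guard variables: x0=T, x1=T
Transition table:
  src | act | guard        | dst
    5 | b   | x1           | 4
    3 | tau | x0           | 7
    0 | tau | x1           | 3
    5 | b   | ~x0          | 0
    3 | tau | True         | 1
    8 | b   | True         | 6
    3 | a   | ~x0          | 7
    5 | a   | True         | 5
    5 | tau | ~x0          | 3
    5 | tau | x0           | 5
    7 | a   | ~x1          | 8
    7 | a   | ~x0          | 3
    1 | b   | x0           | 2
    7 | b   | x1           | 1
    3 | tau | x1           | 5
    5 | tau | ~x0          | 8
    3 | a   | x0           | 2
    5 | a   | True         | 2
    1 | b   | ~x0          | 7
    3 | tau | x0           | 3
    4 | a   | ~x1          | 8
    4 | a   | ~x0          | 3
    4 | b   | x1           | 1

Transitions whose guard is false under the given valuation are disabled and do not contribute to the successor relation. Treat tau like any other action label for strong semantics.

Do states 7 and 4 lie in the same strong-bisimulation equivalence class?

Answer: BISIMILAR

Trace:
Refine partition for ~:
  P[0] = {{0,1,2,3,4,5,6,7,8}}
  P[1] = {{0},{1,4,7,8},{2,6},{3},{5}}
  P[2] = {{0},{1,8},{2,6},{3},{4,7},{5}}
stable after 3 split(s): 6 block(s)
class of 7: {4,7}; class of 4: {4,7}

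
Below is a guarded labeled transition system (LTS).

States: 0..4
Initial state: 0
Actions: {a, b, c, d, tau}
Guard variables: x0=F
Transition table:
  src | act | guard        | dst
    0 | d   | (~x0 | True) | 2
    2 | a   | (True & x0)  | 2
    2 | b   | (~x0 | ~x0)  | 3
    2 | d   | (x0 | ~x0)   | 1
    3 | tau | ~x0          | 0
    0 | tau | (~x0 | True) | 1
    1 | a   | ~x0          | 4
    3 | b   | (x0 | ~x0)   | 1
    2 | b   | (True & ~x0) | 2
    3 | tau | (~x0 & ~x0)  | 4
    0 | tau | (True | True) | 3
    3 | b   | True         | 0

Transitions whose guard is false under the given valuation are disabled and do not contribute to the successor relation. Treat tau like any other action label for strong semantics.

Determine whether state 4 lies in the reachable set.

After dropping false guards: 11 live edges.
Layer 0: {0}
Layer 1: {1,2,3}  total {0,1,2,3}
Layer 2: {4}  total {0,1,2,3,4}
Reachable = {0,1,2,3,4}
trace reaching 4: tau·a

Answer: REACHABLE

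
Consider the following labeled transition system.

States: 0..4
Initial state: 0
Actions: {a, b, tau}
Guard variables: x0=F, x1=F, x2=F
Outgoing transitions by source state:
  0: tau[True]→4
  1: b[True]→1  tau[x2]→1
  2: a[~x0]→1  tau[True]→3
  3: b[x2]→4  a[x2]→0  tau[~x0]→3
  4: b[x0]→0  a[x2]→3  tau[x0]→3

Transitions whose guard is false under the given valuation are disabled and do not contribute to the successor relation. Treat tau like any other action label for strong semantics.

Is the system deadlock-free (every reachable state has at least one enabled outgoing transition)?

Answer: DEADLOCK at state 4

Analysis:
Reachable = {0,4}
  0: tau→4  [1 exit(s)]
  4: ∅  [no exit]
trace reaching 4: tau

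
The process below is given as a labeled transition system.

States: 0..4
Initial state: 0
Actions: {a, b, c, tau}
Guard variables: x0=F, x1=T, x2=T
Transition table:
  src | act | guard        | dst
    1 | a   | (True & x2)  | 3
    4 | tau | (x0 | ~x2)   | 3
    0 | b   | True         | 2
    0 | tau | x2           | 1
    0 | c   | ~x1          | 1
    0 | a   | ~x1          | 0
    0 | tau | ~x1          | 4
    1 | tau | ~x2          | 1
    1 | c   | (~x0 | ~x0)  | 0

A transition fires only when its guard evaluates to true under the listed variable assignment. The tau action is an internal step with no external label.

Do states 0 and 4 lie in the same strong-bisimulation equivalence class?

Refine partition for ~:
  round 0: {{0,1,2,3,4}}
  round 1: {{0},{1},{2,3,4}}
Fixed point at round 2; 3 class(es).
[0]={0}  [4]={2,3,4}

Answer: NOT BISIMILAR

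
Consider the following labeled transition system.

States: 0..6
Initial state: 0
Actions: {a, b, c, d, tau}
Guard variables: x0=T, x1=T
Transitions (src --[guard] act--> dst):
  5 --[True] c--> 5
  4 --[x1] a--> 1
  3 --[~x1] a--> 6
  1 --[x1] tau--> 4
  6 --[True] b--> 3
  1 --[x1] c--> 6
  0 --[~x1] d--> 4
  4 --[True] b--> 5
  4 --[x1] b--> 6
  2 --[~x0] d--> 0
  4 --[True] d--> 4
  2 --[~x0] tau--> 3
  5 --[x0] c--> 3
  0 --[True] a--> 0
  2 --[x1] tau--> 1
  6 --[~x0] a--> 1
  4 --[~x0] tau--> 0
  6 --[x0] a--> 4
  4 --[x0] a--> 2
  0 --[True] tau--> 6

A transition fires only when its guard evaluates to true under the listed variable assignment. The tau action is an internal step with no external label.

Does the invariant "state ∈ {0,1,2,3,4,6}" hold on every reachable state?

Inv-set: {0,1,2,3,4,6}
Reachable = {0,1,2,3,4,5,6}
  0: safe
  1: safe
  2: safe
  3: safe
  4: safe
  5: VIOLATES
  6: safe
witness against invariant: tau·a·b → 5

Answer: INVARIANT VIOLATED at state 5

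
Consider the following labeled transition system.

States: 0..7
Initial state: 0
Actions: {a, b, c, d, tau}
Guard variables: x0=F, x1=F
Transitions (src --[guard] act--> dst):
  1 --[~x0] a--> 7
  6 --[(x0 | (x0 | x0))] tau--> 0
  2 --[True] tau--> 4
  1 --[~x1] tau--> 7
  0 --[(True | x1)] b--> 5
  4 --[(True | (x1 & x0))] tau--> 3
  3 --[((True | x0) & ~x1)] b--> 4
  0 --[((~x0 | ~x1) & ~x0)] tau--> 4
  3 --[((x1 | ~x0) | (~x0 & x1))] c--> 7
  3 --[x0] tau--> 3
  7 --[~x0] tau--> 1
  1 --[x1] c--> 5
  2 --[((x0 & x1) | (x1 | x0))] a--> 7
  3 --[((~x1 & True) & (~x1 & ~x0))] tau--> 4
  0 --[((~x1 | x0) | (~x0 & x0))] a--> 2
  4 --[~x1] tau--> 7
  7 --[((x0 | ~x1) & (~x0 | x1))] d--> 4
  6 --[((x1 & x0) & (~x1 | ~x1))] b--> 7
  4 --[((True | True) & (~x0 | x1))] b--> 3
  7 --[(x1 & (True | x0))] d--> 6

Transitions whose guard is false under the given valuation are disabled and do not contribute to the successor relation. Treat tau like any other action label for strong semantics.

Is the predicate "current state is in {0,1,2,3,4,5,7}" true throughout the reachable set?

Allowed set {0,1,2,3,4,5,7}
Reachable = {0,1,2,3,4,5,7}
  0: ok
  1: ok
  2: ok
  3: ok
  4: ok
  5: ok
  7: ok

Answer: INVARIANT HOLDS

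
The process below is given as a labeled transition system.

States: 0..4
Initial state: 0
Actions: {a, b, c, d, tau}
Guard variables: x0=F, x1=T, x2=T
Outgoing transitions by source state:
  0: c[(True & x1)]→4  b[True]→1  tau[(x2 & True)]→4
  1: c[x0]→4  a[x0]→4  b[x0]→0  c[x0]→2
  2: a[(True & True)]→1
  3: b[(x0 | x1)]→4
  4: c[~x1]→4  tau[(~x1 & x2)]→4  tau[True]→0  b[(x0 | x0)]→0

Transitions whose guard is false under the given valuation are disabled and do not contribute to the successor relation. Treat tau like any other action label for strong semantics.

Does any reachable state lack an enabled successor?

Reachable = {0,1,4}
  0: b→1  c→4  tau→4  [3 out]
  1: ∅  [deadlock]
  4: tau→0  [1 out]
trace reaching 1: b

Answer: DEADLOCK at state 1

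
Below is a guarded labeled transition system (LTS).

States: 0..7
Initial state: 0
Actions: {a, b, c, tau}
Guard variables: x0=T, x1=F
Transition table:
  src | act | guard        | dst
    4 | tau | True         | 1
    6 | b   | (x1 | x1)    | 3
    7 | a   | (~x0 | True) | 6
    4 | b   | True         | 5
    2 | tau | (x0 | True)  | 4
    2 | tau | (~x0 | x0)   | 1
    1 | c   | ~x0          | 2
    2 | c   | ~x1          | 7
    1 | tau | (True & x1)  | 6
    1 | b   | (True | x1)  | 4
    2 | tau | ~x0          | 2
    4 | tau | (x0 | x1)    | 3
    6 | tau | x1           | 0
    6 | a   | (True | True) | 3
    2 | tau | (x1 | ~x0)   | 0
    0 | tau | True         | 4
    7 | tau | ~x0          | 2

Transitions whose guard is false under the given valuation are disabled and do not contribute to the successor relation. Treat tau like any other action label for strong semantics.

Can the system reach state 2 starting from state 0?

Answer: UNREACHABLE

Analysis:
Guard filter leaves 10 enabled edge(s).
depth 0: {0}
depth 1: {4}  total {0,4}
depth 2: {1,3,5}  total {0,1,3,4,5}
Reach set: {0,1,3,4,5}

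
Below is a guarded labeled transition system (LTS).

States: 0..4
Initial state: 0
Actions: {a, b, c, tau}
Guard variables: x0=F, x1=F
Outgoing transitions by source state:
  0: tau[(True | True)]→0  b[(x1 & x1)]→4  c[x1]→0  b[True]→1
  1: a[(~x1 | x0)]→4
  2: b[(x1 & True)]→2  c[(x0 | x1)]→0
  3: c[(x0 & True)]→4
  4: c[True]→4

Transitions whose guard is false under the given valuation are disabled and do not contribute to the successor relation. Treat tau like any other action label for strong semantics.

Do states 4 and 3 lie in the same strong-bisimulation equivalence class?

Answer: NOT BISIMILAR

Trace:
Bisimulation quotient by refinement:
  π0 = {{0,1,2,3,4}}
  π1 = {{0},{1},{2,3},{4}}
Fixed point at round 2; 4 class(es).
class of 4: {4}; class of 3: {2,3}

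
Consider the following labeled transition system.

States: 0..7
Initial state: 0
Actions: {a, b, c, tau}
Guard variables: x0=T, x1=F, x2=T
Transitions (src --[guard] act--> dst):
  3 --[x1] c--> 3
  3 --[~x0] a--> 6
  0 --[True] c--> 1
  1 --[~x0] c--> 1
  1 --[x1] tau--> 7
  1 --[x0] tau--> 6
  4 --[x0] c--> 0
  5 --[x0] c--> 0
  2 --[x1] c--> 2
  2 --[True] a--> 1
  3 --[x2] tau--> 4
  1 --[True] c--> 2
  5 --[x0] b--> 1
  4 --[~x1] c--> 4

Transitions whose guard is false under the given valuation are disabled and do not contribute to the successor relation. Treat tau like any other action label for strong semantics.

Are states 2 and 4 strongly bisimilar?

Answer: NOT BISIMILAR

Analysis:
Bisimulation quotient by refinement:
  P[0] = {{0,1,2,3,4,5,6,7}}
  P[1] = {{0,4},{1},{2},{3},{5},{6,7}}
  P[2] = {{0},{1},{2},{3},{4},{5},{6,7}}
7 equivalence class(es) (converged in 3)
[2]={2}  [4]={4}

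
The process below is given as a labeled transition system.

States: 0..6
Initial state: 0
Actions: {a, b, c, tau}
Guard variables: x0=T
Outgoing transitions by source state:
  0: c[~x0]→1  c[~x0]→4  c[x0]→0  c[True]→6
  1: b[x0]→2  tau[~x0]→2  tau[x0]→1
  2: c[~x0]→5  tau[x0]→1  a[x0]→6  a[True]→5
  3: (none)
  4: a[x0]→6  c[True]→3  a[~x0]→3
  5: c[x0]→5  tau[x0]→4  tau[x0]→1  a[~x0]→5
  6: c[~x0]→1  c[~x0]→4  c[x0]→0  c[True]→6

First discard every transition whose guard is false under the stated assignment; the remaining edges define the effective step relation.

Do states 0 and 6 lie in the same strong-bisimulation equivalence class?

Answer: BISIMILAR

Working:
Bisimulation quotient by refinement:
  π0 = {{0,1,2,3,4,5,6}}
  π1 = {{0,6},{1},{2},{3},{4},{5}}
stable after 2 split(s): 6 block(s)
0∈{0,6}, 6∈{0,6}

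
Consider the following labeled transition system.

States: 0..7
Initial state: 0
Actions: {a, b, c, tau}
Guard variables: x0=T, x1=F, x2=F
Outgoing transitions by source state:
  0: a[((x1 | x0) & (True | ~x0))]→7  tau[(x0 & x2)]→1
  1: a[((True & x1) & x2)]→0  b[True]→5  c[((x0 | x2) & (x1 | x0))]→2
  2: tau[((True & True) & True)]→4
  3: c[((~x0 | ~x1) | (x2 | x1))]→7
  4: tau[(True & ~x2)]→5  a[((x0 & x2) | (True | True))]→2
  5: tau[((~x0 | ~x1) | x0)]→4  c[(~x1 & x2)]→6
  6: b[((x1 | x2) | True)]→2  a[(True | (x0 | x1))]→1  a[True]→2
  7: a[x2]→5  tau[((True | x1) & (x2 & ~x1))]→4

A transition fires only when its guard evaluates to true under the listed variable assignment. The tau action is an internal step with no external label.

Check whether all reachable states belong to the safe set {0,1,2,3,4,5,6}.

Answer: INVARIANT VIOLATED at state 7

Analysis:
Safe = {0,1,2,3,4,5,6}
Reach set: {0,7}
  0: safe
  7: VIOLATES
witness against invariant: a → 7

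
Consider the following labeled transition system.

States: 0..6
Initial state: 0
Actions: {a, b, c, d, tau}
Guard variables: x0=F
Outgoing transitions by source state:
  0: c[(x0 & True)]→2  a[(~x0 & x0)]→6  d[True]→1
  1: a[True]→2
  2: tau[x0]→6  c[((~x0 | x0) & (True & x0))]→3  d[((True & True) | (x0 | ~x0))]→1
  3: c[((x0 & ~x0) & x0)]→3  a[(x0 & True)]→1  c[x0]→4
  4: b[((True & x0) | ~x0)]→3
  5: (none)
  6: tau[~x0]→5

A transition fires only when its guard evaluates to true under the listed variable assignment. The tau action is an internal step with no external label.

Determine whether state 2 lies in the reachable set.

Answer: REACHABLE

Analysis:
After dropping false guards: 5 live edges.
depth 0: {0}
depth 1: {1}  now seen {0,1}
depth 2: {2}  now seen {0,1,2}
Reachable = {0,1,2}
trace reaching 2: d·a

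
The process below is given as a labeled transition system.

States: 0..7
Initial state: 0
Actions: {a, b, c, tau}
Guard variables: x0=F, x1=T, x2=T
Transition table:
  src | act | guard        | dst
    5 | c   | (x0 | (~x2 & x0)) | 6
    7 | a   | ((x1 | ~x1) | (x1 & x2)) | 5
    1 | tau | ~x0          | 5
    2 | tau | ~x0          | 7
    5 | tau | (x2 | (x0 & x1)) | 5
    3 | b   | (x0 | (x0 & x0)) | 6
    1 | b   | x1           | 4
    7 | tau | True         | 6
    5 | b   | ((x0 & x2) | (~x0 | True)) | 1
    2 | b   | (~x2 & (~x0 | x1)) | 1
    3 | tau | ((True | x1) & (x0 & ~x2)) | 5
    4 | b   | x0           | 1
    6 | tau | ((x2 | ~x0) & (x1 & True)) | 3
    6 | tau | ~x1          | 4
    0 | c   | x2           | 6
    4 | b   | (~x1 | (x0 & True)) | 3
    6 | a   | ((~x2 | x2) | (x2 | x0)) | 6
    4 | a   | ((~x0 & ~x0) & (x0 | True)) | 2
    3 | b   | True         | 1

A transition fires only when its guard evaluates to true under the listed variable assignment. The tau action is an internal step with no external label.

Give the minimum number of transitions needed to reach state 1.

Answer: 3

Trace:
Breadth-first toward 1:
  depth 0: {0}
  depth 1: {6}
  depth 2: {3}
  depth 3: {1}
depth(1)=3, e.g. c·tau·b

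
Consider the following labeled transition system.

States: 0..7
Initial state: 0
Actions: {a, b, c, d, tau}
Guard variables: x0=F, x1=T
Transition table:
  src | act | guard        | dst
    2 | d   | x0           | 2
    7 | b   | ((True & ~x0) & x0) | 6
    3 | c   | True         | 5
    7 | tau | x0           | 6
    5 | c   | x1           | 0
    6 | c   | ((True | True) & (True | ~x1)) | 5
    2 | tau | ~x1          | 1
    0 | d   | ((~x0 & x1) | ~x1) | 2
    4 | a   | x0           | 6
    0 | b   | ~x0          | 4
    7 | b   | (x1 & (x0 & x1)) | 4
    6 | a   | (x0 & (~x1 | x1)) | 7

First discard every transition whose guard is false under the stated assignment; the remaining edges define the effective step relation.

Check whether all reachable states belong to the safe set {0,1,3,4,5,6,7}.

Safe = {0,1,3,4,5,6,7}
Reachable = {0,2,4}
  0: ✓
  2: outside
  4: ✓
reach 2 via d — violates

Answer: INVARIANT VIOLATED at state 2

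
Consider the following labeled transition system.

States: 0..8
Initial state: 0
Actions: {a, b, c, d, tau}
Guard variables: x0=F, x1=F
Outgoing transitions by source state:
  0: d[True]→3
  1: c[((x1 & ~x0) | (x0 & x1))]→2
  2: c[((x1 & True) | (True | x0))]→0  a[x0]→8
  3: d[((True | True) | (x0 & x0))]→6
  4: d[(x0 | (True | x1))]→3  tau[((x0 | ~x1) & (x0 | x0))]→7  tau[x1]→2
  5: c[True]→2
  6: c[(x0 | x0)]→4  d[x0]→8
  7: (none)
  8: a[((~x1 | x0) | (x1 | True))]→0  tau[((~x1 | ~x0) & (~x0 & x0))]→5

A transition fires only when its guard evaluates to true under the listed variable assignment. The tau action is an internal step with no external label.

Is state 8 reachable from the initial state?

After dropping false guards: 6 live edges.
Layer 0: {0}
Layer 1: {3}  cumulative {0,3}
Layer 2: {6}  cumulative {0,3,6}
Reach set: {0,3,6}

Answer: UNREACHABLE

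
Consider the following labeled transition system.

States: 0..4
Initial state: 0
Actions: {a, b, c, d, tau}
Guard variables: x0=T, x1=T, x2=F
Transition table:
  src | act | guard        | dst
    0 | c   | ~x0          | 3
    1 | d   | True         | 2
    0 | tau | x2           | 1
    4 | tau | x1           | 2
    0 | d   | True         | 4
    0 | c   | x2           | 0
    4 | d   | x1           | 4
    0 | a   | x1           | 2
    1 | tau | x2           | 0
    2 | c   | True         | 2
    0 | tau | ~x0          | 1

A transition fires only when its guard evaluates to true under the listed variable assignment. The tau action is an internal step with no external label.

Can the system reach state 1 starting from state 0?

Answer: UNREACHABLE

Analysis:
6 transition(s) survive guard evaluation.
L0 = {0}
L1 = {2,4}  total {0,2,4}
R = {0,2,4}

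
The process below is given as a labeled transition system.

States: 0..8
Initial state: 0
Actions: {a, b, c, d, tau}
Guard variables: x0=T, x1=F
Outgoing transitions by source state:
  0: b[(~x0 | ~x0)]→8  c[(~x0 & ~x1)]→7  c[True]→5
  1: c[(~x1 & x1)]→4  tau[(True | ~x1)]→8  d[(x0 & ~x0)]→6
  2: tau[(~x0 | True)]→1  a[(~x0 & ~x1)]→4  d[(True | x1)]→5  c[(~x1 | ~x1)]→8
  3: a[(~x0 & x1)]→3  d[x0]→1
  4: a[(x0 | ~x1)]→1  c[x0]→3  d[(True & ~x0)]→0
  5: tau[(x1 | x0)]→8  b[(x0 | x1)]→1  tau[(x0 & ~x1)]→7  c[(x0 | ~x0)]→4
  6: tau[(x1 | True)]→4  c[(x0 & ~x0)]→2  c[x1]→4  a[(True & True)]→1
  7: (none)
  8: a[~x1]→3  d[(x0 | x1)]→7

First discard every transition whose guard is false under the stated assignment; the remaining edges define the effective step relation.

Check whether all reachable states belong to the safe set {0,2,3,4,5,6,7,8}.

Allowed set {0,2,3,4,5,6,7,8}
Reach set: {0,1,3,4,5,7,8}
  0: safe
  1: ✗ unsafe
  3: safe
  4: safe
  5: safe
  7: safe
  8: safe
reach 1 via c·b — violates

Answer: INVARIANT VIOLATED at state 1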